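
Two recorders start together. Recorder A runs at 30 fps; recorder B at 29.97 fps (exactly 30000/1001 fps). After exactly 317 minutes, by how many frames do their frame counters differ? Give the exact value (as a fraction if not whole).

570600/1001 frames

317 min = 19020 s.
A emits 30 × 19020 = 570600 frames; B emits 30000/1001 × 19020 = 570600000/1001.
Difference = 570600/1001 frames (≈ 570.0300); B is behind A.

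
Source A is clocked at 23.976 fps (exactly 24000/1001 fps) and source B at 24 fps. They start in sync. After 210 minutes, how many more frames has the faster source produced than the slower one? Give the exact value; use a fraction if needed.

210 min = 12600 s.
A emits 24000/1001 × 12600 = 43200000/143 frames; B emits 24 × 12600 = 302400.
Difference = 43200/143 frames (≈ 302.0979); B is ahead of A.

43200/143 frames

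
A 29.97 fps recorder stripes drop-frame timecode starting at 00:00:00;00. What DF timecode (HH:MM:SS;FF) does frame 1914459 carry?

17:44:39;05

Each 10-minute DF block holds 10 × 60 × 30 − 9 × 2 = 17982 frames. 1914459 ÷ 17982 → 106 full blocks, remainder 8367.
Within the partial block the first minute is 1800 frames and each further minute 1798, so 4 further minute boundaries passed. Total skipped labels = 18 × 106 + 2 × 4 = 1916.
Non-drop label index = 1914459 + 1916 = 1916375; at 30 labels/s that is 17:44:39:05, i.e. DF 17:44:39;05.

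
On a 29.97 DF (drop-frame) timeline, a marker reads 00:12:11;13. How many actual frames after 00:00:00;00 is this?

Complete 10-minute blocks: 1, each 17982 frames → 17982.
Remaining 2 whole minutes in the current block: 1800 + 1 × 1798 = 3598 frames.
Within the current minute: 11 × 30 + 13 − 2 = 341 (labels ;00/;01 skipped at this minute). Total = 17982 + 3598 + 341 = 21921.

21921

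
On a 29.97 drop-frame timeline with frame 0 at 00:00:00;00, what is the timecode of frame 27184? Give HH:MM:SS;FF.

Ten DF minutes hold 17982 frames, so frame 27184 lies in block 1 (frames 17982–35963) with 9202 frames into that block.
The block's first minute is 1800 frames and the rest 1798 each; 9202 frames reaches minute 5, so 1 × 18 + 5 × 2 = 28 labels have been skipped so far.
Adding those back, label number 27184 + 28 = 27212 at 30 labels/s is 907 s + 2 f = 0 h 15 min 7 s frame 2, i.e. 00:15:07;02.

00:15:07;02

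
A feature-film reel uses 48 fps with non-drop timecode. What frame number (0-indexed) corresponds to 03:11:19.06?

Total seconds to the label: (3 × 3600 + 11 × 60 + 19) = 11479.
Frame index = 11479 × 48 + 6 = 550998.

550998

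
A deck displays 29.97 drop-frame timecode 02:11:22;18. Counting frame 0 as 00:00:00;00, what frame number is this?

236242

As if non-drop at 30 labels/s: (2 × 3600 + 11 × 60 + 22) × 30 + 18 = 236478.
Minute boundaries passed: 131; those not divisible by 10: 131 − 13 = 118; dropped labels = 2 × 118 = 236.
Actual frame index = 236478 − 236 = 236242.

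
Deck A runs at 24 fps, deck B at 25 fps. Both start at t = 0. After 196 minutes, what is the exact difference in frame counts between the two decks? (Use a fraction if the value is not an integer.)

11760 frames

196 min = 11760 s.
A emits 24 × 11760 = 282240 frames; B emits 25 × 11760 = 294000.
Difference = 11760 frames; B is ahead of A.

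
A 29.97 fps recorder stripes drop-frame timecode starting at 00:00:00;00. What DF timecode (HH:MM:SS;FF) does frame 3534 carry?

00:01:57;26

Ten DF minutes hold 17982 frames, so frame 3534 lies in block 0 (frames 0–17981) with 3534 frames into that block.
The block's first minute is 1800 frames and the rest 1798 each; 3534 frames reaches minute 1, so 0 × 18 + 1 × 2 = 2 labels have been skipped so far.
Adding those back, label number 3534 + 2 = 3536 at 30 labels/s is 117 s + 26 f = 0 h 1 min 57 s frame 26, i.e. 00:01:57;26.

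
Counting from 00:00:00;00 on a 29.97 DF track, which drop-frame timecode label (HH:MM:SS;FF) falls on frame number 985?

00:00:32;25

Each 10-minute DF block holds 10 × 60 × 30 − 9 × 2 = 17982 frames. 985 ÷ 17982 → 0 full blocks, remainder 985.
Within the partial block the first minute is 1800 frames and each further minute 1798, so 0 further minute boundaries passed. Total skipped labels = 18 × 0 + 2 × 0 = 0.
Non-drop label index = 985 + 0 = 985; at 30 labels/s that is 00:00:32:25, i.e. DF 00:00:32;25.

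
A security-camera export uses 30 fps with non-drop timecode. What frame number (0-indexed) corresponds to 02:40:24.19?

Total seconds to the label: (2 × 3600 + 40 × 60 + 24) = 9624.
Frame index = 9624 × 30 + 19 = 288739.

frame 288739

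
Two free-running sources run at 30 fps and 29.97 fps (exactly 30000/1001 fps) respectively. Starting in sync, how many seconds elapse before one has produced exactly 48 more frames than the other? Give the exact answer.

The gap grows by |30000/1001 − 30| = 30/1001 frames per second.
Time for a 48-frame gap: 48 ÷ (30/1001) = 1601.6 s.

1601.6 seconds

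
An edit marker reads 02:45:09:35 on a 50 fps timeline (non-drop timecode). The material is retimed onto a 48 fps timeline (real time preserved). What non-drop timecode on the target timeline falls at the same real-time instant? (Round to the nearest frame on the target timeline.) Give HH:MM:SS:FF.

Source frame index: (2×3600 + 45×60 + 9) × 50 + 35 = 495485.
Real time: 495485 / (50) = 99097/10 s.
Target frame: (99097/10) × (48) = 2378328/5 ≈ 475665.600 → 475666.
At 48 labels/s: frame 475666 → 02:45:09:34.

02:45:09:34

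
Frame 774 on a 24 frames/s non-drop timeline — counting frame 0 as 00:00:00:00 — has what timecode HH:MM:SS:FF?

774 ÷ 24 = 32 full seconds, remainder 6 frames.
32 s = 0 h 0 min 32 s.
Timecode: 00:00:32:06.

00:00:32:06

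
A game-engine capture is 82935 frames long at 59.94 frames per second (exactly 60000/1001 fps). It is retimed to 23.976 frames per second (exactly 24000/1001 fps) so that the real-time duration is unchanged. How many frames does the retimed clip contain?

33174 frames

Target frames = source frames × (target rate / source rate) = 82935 × (24000/1001)/(60000/1001) = 82935 × 2/5 = 33174.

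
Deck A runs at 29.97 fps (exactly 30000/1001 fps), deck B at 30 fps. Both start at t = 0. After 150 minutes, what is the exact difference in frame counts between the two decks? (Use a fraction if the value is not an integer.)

270000/1001 frames

150 min = 9000 s.
A emits 30000/1001 × 9000 = 270000000/1001 frames; B emits 30 × 9000 = 270000.
Difference = 270000/1001 frames (≈ 269.7303); B is ahead of A.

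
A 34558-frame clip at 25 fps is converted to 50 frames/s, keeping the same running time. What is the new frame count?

Frames at target rate = 34558 × (50) / (25) = 69116.

69116 frames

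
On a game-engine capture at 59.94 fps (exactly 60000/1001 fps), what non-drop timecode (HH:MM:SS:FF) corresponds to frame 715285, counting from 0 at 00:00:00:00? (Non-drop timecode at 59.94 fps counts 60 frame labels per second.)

03:18:41:25

715285 ÷ 60 = 11921 full seconds, remainder 25 frames.
11921 s = 3 h 18 min 41 s.
Timecode: 03:18:41:25.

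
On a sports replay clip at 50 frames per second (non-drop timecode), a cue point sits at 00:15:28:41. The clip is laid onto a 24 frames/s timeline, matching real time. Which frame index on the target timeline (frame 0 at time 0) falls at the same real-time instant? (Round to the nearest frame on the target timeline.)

frame 22292

Source frame index: (0×3600 + 15×60 + 28) × 50 + 41 = 46441.
Real time: 46441 / (50) = 46441/50 s.
Target frame: (46441/50) × (24) = 557292/25 ≈ 22291.680 → 22292.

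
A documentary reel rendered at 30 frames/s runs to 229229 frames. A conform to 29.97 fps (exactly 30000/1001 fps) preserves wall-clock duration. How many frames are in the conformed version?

229000 frames

Target frames = source frames × (target rate / source rate) = 229229 × (30000/1001)/(30) = 229229 × 1000/1001 = 229000.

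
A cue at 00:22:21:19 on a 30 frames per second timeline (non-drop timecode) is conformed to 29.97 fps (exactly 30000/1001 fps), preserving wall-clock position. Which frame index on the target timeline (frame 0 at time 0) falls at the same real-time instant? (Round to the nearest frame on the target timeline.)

Source frame index: (0×3600 + 22×60 + 21) × 30 + 19 = 40249.
Real time: 40249 / (30) = 40249/30 s.
Target frame: (40249/30) × (30000/1001) = 3659000/91 ≈ 40208.791 → 40209.

frame 40209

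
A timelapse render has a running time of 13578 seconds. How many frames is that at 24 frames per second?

Frames = 13578 × 24 = 325872.

325872 frames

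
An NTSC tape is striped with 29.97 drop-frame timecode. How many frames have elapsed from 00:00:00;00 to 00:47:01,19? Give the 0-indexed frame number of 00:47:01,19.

84563

As if non-drop at 30 labels/s: (0 × 3600 + 47 × 60 + 1) × 30 + 19 = 84649.
Minute boundaries passed: 47; those not divisible by 10: 47 − 4 = 43; dropped labels = 2 × 43 = 86.
Actual frame index = 84649 − 86 = 84563.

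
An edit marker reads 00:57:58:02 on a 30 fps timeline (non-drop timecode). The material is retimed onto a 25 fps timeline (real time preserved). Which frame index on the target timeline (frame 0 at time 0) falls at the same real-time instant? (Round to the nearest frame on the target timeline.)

frame 86952

Source frame index: (0×3600 + 57×60 + 58) × 30 + 2 = 104342.
Real time: 104342 / (30) = 52171/15 s.
Target frame: (52171/15) × (25) = 260855/3 ≈ 86951.667 → 86952.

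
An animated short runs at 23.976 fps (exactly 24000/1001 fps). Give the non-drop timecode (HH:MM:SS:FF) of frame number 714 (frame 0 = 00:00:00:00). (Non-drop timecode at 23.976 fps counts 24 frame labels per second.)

714 ÷ 24 = 29 full seconds, remainder 18 frames.
29 s = 0 h 0 min 29 s.
Timecode: 00:00:29:18.

00:00:29:18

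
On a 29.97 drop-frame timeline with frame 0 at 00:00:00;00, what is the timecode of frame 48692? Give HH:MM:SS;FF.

Ten DF minutes hold 17982 frames, so frame 48692 lies in block 2 (frames 35964–53945) with 12728 frames into that block.
The block's first minute is 1800 frames and the rest 1798 each; 12728 frames reaches minute 7, so 2 × 18 + 7 × 2 = 50 labels have been skipped so far.
Adding those back, label number 48692 + 50 = 48742 at 30 labels/s is 1624 s + 22 f = 0 h 27 min 4 s frame 22, i.e. 00:27:04;22.

00:27:04;22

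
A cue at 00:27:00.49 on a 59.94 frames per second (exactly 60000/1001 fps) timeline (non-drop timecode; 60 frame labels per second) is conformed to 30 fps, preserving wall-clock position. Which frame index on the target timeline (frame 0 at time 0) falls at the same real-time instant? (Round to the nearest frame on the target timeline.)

Source frame index: (0×3600 + 27×60 + 0) × 60 + 49 = 97249.
Real time: 97249 / (60000/1001) = 97346249/60000 s.
Target frame: (97346249/60000) × (30) = 97346249/2000 ≈ 48673.124 → 48673.

frame 48673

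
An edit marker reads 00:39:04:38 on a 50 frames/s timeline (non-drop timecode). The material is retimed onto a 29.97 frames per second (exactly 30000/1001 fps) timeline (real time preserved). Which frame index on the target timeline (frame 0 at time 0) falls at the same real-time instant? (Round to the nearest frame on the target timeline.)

Source frame index: (0×3600 + 39×60 + 4) × 50 + 38 = 117238.
Real time: 117238 / (50) = 58619/25 s.
Target frame: (58619/25) × (30000/1001) = 6394800/91 ≈ 70272.527 → 70273.

frame 70273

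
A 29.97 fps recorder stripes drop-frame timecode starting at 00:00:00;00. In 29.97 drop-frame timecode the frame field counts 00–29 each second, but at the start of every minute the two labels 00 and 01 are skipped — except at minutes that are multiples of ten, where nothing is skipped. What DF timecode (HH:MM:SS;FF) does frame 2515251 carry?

Each 10-minute DF block holds 10 × 60 × 30 − 9 × 2 = 17982 frames. 2515251 ÷ 17982 → 139 full blocks, remainder 15753.
Within the partial block the first minute is 1800 frames and each further minute 1798, so 8 further minute boundaries passed. Total skipped labels = 18 × 139 + 2 × 8 = 2518.
Non-drop label index = 2515251 + 2518 = 2517769; at 30 labels/s that is 23:18:45:19, i.e. DF 23:18:45;19.

23:18:45;19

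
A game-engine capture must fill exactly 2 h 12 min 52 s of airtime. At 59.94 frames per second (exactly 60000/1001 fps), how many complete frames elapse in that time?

2 h 12 min 52 s = 7972 s.
Frames = 7972 × 60000/1001 = 478320000/1001 ≈ 477842.1578.
Complete frames: 477842.

477842 frames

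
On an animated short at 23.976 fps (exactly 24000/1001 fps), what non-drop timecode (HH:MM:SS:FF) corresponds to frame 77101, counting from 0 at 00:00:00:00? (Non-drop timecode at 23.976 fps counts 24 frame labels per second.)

00:53:32:13

77101 ÷ 24 = 3212 full seconds, remainder 13 frames.
3212 s = 0 h 53 min 32 s.
Timecode: 00:53:32:13.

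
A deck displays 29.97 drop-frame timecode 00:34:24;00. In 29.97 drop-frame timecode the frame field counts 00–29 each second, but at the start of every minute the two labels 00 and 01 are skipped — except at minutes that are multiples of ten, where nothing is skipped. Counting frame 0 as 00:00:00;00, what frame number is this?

61858

As if non-drop at 30 labels/s: (0 × 3600 + 34 × 60 + 24) × 30 + 0 = 61920.
Minute boundaries passed: 34; those not divisible by 10: 34 − 3 = 31; dropped labels = 2 × 31 = 62.
Actual frame index = 61920 − 62 = 61858.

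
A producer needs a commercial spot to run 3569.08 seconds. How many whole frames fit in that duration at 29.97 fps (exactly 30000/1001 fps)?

106965 frames

Frames = 3569.08 × 30000/1001 = 107072400/1001 ≈ 106965.4346.
Complete frames: 106965.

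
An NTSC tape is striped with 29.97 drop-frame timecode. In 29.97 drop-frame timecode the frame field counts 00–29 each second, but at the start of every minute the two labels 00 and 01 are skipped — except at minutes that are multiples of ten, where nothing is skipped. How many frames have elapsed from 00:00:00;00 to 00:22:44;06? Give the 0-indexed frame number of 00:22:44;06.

40886

As if non-drop at 30 labels/s: (0 × 3600 + 22 × 60 + 44) × 30 + 6 = 40926.
Minute boundaries passed: 22; those not divisible by 10: 22 − 2 = 20; dropped labels = 2 × 20 = 40.
Actual frame index = 40926 − 40 = 40886.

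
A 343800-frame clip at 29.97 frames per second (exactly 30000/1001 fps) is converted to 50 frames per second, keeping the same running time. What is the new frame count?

Target frames = source frames × (target rate / source rate) = 343800 × (50)/(30000/1001) = 343800 × 1001/600 = 573573.

573573 frames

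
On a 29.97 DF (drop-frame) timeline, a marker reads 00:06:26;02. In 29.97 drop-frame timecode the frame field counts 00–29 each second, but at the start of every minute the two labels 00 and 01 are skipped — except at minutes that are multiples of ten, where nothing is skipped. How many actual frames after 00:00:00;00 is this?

11570

As if non-drop at 30 labels/s: (0 × 3600 + 6 × 60 + 26) × 30 + 2 = 11582.
Minute boundaries passed: 6; those not divisible by 10: 6 − 0 = 6; dropped labels = 2 × 6 = 12.
Actual frame index = 11582 − 12 = 11570.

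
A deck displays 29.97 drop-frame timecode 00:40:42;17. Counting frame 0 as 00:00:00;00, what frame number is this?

Complete 10-minute blocks: 4, each 17982 frames → 71928.
Remaining 0 whole minutes in the current block: 0 frames.
Within the current minute: 42 × 30 + 17 = 1277. Total = 71928 + 0 + 1277 = 73205.

73205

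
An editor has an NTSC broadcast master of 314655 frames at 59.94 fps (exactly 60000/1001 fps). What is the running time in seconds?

Running time = 314655 / (60000/1001) = 5249.49425 s.

5249.49425 seconds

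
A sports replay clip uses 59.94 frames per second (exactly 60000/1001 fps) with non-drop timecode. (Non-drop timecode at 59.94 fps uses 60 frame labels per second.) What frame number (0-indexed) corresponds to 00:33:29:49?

Total seconds to the label: (0 × 3600 + 33 × 60 + 29) = 2009.
Frame index = 2009 × 60 + 49 = 120589.

frame 120589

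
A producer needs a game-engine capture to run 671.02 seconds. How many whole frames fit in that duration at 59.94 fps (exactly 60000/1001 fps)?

40220 frames

Frames = 671.02 × 60000/1001 = 5751600/143 ≈ 40220.9790.
Complete frames: 40220.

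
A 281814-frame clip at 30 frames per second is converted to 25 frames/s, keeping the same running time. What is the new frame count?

234845 frames

Target frames = source frames × (target rate / source rate) = 281814 × (25)/(30) = 281814 × 5/6 = 234845.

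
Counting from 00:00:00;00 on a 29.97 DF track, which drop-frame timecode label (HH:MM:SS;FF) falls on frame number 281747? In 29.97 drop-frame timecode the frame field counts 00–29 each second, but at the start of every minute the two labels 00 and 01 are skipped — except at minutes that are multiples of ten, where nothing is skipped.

02:36:40;29

Ten DF minutes hold 17982 frames, so frame 281747 lies in block 15 (frames 269730–287711) with 12017 frames into that block.
The block's first minute is 1800 frames and the rest 1798 each; 12017 frames reaches minute 6, so 15 × 18 + 6 × 2 = 282 labels have been skipped so far.
Adding those back, label number 281747 + 282 = 282029 at 30 labels/s is 9400 s + 29 f = 2 h 36 min 40 s frame 29, i.e. 02:36:40;29.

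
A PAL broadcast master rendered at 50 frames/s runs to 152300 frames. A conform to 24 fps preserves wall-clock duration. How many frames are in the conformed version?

73104 frames

Target frames = source frames × (target rate / source rate) = 152300 × (24)/(50) = 152300 × 12/25 = 73104.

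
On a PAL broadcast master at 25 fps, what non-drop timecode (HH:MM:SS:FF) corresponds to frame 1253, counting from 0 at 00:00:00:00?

1253 ÷ 25 = 50 full seconds, remainder 3 frames.
50 s = 0 h 0 min 50 s.
Timecode: 00:00:50:03.

00:00:50:03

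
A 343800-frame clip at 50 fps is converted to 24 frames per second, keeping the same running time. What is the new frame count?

Target frames = source frames × (target rate / source rate) = 343800 × (24)/(50) = 343800 × 12/25 = 165024.

165024 frames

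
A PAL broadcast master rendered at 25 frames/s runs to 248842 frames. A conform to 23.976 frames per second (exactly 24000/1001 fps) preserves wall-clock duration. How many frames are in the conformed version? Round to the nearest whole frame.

Frames at target rate = 248842 × (24000/1001) / (25) = 21717120/91 ≈ 238649.670.
Nearest whole frame: 238650.

238650 frames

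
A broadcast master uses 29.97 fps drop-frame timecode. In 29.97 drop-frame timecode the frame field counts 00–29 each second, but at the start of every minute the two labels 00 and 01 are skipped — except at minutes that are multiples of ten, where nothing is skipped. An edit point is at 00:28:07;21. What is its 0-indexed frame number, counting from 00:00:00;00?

Complete 10-minute blocks: 2, each 17982 frames → 35964.
Remaining 8 whole minutes in the current block: 1800 + 7 × 1798 = 14386 frames.
Within the current minute: 7 × 30 + 21 − 2 = 229 (labels ;00/;01 skipped at this minute). Total = 35964 + 14386 + 229 = 50579.

50579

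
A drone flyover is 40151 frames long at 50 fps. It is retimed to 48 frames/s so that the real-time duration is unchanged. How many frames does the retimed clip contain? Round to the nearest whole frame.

Frames at target rate = 40151 × (48) / (50) = 963624/25 ≈ 38544.960.
Nearest whole frame: 38545.

38545 frames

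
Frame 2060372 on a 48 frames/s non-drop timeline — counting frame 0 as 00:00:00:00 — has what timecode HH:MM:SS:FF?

2060372 ÷ 48 = 42924 full seconds, remainder 20 frames.
42924 s = 11 h 55 min 24 s.
Timecode: 11:55:24:20.

11:55:24:20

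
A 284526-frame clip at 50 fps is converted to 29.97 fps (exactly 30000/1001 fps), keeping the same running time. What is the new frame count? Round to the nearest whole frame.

Frames at target rate = 284526 × (30000/1001) / (50) = 15519600/91 ≈ 170545.055.
Nearest whole frame: 170545.

170545 frames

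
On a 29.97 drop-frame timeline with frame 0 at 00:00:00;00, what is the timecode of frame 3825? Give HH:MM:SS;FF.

Each 10-minute DF block holds 10 × 60 × 30 − 9 × 2 = 17982 frames. 3825 ÷ 17982 → 0 full blocks, remainder 3825.
Within the partial block the first minute is 1800 frames and each further minute 1798, so 2 further minute boundaries passed. Total skipped labels = 18 × 0 + 2 × 2 = 4.
Non-drop label index = 3825 + 4 = 3829; at 30 labels/s that is 00:02:07:19, i.e. DF 00:02:07;19.

00:02:07;19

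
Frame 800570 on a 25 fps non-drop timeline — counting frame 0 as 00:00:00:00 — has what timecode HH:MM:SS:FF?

08:53:42:20

800570 ÷ 25 = 32022 full seconds, remainder 20 frames.
32022 s = 8 h 53 min 42 s.
Timecode: 08:53:42:20.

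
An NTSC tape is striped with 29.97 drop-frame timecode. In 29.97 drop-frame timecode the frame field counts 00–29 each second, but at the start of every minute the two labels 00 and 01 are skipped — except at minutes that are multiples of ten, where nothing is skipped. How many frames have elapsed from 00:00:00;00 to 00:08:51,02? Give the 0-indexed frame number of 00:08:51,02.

As if non-drop at 30 labels/s: (0 × 3600 + 8 × 60 + 51) × 30 + 2 = 15932.
Minute boundaries passed: 8; those not divisible by 10: 8 − 0 = 8; dropped labels = 2 × 8 = 16.
Actual frame index = 15932 − 16 = 15916.

15916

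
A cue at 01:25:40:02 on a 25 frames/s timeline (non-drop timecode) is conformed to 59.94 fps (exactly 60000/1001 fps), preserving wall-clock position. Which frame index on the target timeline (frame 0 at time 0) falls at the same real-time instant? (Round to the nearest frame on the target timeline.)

Source frame index: (1×3600 + 25×60 + 40) × 25 + 2 = 128502.
Real time: 128502 / (25) = 128502/25 s.
Target frame: (128502/25) × (60000/1001) = 28036800/91 ≈ 308096.703 → 308097.

frame 308097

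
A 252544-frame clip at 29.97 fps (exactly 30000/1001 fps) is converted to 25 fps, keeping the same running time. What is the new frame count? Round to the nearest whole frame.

210664 frames

Frames at target rate = 252544 × (25) / (30000/1001) = 15799784/75 ≈ 210663.787.
Nearest whole frame: 210664.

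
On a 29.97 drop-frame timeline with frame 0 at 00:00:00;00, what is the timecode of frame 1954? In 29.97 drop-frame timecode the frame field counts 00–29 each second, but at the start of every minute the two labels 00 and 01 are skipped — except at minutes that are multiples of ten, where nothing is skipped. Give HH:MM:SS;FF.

Ten DF minutes hold 17982 frames, so frame 1954 lies in block 0 (frames 0–17981) with 1954 frames into that block.
The block's first minute is 1800 frames and the rest 1798 each; 1954 frames reaches minute 1, so 0 × 18 + 1 × 2 = 2 labels have been skipped so far.
Adding those back, label number 1954 + 2 = 1956 at 30 labels/s is 65 s + 6 f = 0 h 1 min 5 s frame 6, i.e. 00:01:05;06.

00:01:05;06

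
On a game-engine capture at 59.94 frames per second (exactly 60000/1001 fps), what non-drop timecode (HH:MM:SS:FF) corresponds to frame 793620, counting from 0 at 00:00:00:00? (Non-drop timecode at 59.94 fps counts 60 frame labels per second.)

03:40:27:00

793620 ÷ 60 = 13227 full seconds, remainder 0 frames.
13227 s = 3 h 40 min 27 s.
Timecode: 03:40:27:00.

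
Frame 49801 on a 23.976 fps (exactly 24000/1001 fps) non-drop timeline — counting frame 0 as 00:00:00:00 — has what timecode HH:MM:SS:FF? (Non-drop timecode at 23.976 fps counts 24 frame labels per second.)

00:34:35:01

49801 ÷ 24 = 2075 full seconds, remainder 1 frame.
2075 s = 0 h 34 min 35 s.
Timecode: 00:34:35:01.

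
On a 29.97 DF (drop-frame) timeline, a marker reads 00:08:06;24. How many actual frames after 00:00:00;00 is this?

14588

As if non-drop at 30 labels/s: (0 × 3600 + 8 × 60 + 6) × 30 + 24 = 14604.
Minute boundaries passed: 8; those not divisible by 10: 8 − 0 = 8; dropped labels = 2 × 8 = 16.
Actual frame index = 14604 − 16 = 14588.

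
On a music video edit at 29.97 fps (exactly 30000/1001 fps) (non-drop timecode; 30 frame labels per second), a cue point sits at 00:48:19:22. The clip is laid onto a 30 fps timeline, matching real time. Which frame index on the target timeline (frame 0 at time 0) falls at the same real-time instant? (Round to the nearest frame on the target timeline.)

Source frame index: (0×3600 + 48×60 + 19) × 30 + 22 = 86992.
Real time: 86992 / (30000/1001) = 5442437/1875 s.
Target frame: (5442437/1875) × (30) = 10884874/125 ≈ 87078.992 → 87079.

frame 87079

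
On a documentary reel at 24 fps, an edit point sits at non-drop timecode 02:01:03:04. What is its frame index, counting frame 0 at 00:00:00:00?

Total seconds to the label: (2 × 3600 + 1 × 60 + 3) = 7263.
Frame index = 7263 × 24 + 4 = 174316.

174316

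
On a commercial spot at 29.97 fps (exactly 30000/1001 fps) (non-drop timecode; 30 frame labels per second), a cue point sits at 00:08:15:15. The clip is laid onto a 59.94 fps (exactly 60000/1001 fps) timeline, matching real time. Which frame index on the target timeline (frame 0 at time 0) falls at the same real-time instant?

frame 29730

Source frame index: (0×3600 + 8×60 + 15) × 30 + 15 = 14865.
Real time: 14865 / (30000/1001) = 991991/2000 s.
Target frame: (991991/2000) × (60000/1001) = 29730.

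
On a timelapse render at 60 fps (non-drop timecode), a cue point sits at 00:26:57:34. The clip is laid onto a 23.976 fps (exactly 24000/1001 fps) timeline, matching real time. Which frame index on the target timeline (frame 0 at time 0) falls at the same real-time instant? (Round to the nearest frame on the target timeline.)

frame 38783

Source frame index: (0×3600 + 26×60 + 57) × 60 + 34 = 97054.
Real time: 97054 / (60) = 48527/30 s.
Target frame: (48527/30) × (24000/1001) = 38821600/1001 ≈ 38782.817 → 38783.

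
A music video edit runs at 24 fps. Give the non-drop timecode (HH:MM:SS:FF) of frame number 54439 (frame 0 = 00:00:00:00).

54439 ÷ 24 = 2268 full seconds, remainder 7 frames.
2268 s = 0 h 37 min 48 s.
Timecode: 00:37:48:07.

00:37:48:07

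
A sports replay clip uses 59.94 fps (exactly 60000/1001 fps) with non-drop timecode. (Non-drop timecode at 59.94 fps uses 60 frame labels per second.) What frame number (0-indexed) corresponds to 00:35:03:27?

frame 126207

Total seconds to the label: (0 × 3600 + 35 × 60 + 3) = 2103.
Frame index = 2103 × 60 + 27 = 126207.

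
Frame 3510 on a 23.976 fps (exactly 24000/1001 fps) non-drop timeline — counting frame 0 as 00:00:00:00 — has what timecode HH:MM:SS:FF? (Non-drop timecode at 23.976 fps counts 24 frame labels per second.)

00:02:26:06

3510 ÷ 24 = 146 full seconds, remainder 6 frames.
146 s = 0 h 2 min 26 s.
Timecode: 00:02:26:06.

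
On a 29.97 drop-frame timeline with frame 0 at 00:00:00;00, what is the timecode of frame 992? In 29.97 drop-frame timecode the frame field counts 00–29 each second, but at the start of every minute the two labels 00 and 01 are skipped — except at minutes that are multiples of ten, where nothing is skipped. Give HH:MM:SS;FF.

00:00:33;02

Each 10-minute DF block holds 10 × 60 × 30 − 9 × 2 = 17982 frames. 992 ÷ 17982 → 0 full blocks, remainder 992.
Within the partial block the first minute is 1800 frames and each further minute 1798, so 0 further minute boundaries passed. Total skipped labels = 18 × 0 + 2 × 0 = 0.
Non-drop label index = 992 + 0 = 992; at 30 labels/s that is 00:00:33:02, i.e. DF 00:00:33;02.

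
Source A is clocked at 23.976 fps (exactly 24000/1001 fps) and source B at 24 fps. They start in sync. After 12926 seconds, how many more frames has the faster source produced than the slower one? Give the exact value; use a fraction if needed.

310224/1001 frames

A emits 24000/1001 × 12926 = 310224000/1001 frames; B emits 24 × 12926 = 310224.
Difference = 310224/1001 frames (≈ 309.9141); B is ahead of A.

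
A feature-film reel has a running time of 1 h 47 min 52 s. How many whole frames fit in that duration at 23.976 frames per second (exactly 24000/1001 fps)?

155172 frames

1 h 47 min 52 s = 6472 s.
Frames = 6472 × 24000/1001 = 155328000/1001 ≈ 155172.8272.
Complete frames: 155172.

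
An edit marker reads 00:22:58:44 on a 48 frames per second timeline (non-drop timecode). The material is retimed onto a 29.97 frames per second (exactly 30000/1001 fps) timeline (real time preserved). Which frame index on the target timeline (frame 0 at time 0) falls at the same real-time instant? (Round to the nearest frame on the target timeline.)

frame 41326

Source frame index: (0×3600 + 22×60 + 58) × 48 + 44 = 66188.
Real time: 66188 / (48) = 16547/12 s.
Target frame: (16547/12) × (30000/1001) = 41367500/1001 ≈ 41326.174 → 41326.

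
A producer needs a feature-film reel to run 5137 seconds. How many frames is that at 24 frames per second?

123288 frames

Frames = 5137 × 24 = 123288.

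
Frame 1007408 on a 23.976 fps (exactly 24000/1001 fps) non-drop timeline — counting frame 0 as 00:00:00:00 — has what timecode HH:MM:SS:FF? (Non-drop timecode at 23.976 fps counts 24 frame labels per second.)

1007408 ÷ 24 = 41975 full seconds, remainder 8 frames.
41975 s = 11 h 39 min 35 s.
Timecode: 11:39:35:08.

11:39:35:08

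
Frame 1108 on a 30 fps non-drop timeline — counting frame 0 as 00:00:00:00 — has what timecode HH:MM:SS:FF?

1108 ÷ 30 = 36 full seconds, remainder 28 frames.
36 s = 0 h 0 min 36 s.
Timecode: 00:00:36:28.

00:00:36:28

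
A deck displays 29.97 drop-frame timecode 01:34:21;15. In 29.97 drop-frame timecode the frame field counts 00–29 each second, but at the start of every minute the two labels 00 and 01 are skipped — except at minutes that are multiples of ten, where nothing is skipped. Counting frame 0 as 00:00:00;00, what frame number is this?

169675

Complete 10-minute blocks: 9, each 17982 frames → 161838.
Remaining 4 whole minutes in the current block: 1800 + 3 × 1798 = 7194 frames.
Within the current minute: 21 × 30 + 15 − 2 = 643 (labels ;00/;01 skipped at this minute). Total = 161838 + 7194 + 643 = 169675.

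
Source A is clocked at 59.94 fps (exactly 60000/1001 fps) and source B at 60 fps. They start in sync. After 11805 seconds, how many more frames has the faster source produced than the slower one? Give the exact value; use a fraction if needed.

708300/1001 frames

A emits 60000/1001 × 11805 = 708300000/1001 frames; B emits 60 × 11805 = 708300.
Difference = 708300/1001 frames (≈ 707.5924); B is ahead of A.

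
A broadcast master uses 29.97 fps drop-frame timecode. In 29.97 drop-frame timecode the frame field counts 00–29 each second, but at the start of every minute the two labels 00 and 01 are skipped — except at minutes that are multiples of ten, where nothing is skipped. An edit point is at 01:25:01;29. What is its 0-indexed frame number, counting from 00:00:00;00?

152905

As if non-drop at 30 labels/s: (1 × 3600 + 25 × 60 + 1) × 30 + 29 = 153059.
Minute boundaries passed: 85; those not divisible by 10: 85 − 8 = 77; dropped labels = 2 × 77 = 154.
Actual frame index = 153059 − 154 = 152905.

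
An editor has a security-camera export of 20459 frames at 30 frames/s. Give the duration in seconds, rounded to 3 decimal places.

681.967 seconds

Running time = 20459 × 1/30 = 20459/30 s ≈ 681.967 s.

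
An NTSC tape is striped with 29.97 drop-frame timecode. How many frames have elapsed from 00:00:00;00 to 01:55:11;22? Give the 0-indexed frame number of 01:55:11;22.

207144

Complete 10-minute blocks: 11, each 17982 frames → 197802.
Remaining 5 whole minutes in the current block: 1800 + 4 × 1798 = 8992 frames.
Within the current minute: 11 × 30 + 22 − 2 = 350 (labels ;00/;01 skipped at this minute). Total = 197802 + 8992 + 350 = 207144.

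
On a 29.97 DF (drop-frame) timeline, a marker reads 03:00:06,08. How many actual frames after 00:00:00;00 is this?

323864

As if non-drop at 30 labels/s: (3 × 3600 + 0 × 60 + 6) × 30 + 8 = 324188.
Minute boundaries passed: 180; those not divisible by 10: 180 − 18 = 162; dropped labels = 2 × 162 = 324.
Actual frame index = 324188 − 324 = 323864.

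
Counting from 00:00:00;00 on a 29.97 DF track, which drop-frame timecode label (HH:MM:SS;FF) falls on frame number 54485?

Each 10-minute DF block holds 10 × 60 × 30 − 9 × 2 = 17982 frames. 54485 ÷ 17982 → 3 full blocks, remainder 539.
Within the partial block the first minute is 1800 frames and each further minute 1798, so 0 further minute boundaries passed. Total skipped labels = 18 × 3 + 2 × 0 = 54.
Non-drop label index = 54485 + 54 = 54539; at 30 labels/s that is 00:30:17:29, i.e. DF 00:30:17;29.

00:30:17;29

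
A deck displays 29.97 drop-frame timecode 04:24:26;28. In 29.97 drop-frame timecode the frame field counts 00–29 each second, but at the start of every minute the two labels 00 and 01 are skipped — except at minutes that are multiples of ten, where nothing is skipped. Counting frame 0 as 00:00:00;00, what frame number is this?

475532

As if non-drop at 30 labels/s: (4 × 3600 + 24 × 60 + 26) × 30 + 28 = 476008.
Minute boundaries passed: 264; those not divisible by 10: 264 − 26 = 238; dropped labels = 2 × 238 = 476.
Actual frame index = 476008 − 476 = 475532.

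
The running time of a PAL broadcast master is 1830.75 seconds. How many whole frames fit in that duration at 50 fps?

Frames = 1830.75 × 50 = 183075/2 ≈ 91537.5000.
Complete frames: 91537.

91537 frames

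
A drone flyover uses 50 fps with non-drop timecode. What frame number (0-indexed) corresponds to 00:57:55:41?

173791

Total seconds to the label: (0 × 3600 + 57 × 60 + 55) = 3475.
Frame index = 3475 × 50 + 41 = 173791.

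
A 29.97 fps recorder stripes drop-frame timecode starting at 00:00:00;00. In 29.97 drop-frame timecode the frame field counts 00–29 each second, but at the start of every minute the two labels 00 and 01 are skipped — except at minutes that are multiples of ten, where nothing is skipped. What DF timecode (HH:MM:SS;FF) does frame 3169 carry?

00:01:45;21

Each 10-minute DF block holds 10 × 60 × 30 − 9 × 2 = 17982 frames. 3169 ÷ 17982 → 0 full blocks, remainder 3169.
Within the partial block the first minute is 1800 frames and each further minute 1798, so 1 further minute boundary passed. Total skipped labels = 18 × 0 + 2 × 1 = 2.
Non-drop label index = 3169 + 2 = 3171; at 30 labels/s that is 00:01:45:21, i.e. DF 00:01:45;21.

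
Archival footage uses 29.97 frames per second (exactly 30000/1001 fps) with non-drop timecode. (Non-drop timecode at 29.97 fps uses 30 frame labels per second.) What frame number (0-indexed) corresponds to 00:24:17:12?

43722

Total seconds to the label: (0 × 3600 + 24 × 60 + 17) = 1457.
Frame index = 1457 × 30 + 12 = 43722.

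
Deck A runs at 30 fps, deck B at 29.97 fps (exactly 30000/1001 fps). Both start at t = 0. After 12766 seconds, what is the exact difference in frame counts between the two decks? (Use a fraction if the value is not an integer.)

A emits 30 × 12766 = 382980 frames; B emits 30000/1001 × 12766 = 29460000/77.
Difference = 29460/77 frames (≈ 382.5974); B is behind A.

29460/77 frames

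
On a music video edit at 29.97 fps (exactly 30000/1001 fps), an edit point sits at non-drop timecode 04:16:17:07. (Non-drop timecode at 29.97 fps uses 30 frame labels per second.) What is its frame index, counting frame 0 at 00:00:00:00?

Total seconds to the label: (4 × 3600 + 16 × 60 + 17) = 15377.
Frame index = 15377 × 30 + 7 = 461317.

461317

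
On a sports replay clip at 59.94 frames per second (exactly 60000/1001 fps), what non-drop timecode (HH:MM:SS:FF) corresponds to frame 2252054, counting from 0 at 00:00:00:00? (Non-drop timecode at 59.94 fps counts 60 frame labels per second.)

2252054 ÷ 60 = 37534 full seconds, remainder 14 frames.
37534 s = 10 h 25 min 34 s.
Timecode: 10:25:34:14.

10:25:34:14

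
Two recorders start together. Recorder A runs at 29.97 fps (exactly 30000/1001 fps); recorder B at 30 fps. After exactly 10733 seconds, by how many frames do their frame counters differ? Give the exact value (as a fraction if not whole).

321990/1001 frames

A emits 30000/1001 × 10733 = 321990000/1001 frames; B emits 30 × 10733 = 321990.
Difference = 321990/1001 frames (≈ 321.6683); B is ahead of A.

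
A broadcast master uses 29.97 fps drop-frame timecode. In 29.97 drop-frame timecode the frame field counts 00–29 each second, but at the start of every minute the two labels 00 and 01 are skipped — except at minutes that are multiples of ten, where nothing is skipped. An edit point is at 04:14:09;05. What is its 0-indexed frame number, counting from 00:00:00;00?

As if non-drop at 30 labels/s: (4 × 3600 + 14 × 60 + 9) × 30 + 5 = 457475.
Minute boundaries passed: 254; those not divisible by 10: 254 − 25 = 229; dropped labels = 2 × 229 = 458.
Actual frame index = 457475 − 458 = 457017.

457017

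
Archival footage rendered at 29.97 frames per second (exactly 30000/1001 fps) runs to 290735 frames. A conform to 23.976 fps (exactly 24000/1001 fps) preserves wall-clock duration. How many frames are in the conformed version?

232588 frames

Target frames = source frames × (target rate / source rate) = 290735 × (24000/1001)/(30000/1001) = 290735 × 4/5 = 232588.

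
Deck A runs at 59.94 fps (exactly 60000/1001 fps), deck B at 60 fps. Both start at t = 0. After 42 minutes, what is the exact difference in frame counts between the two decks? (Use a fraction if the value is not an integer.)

42 min = 2520 s.
A emits 60000/1001 × 2520 = 21600000/143 frames; B emits 60 × 2520 = 151200.
Difference = 21600/143 frames (≈ 151.0490); B is ahead of A.

21600/143 frames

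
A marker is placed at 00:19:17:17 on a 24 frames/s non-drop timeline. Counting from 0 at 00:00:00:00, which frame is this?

Total seconds to the label: (0 × 3600 + 19 × 60 + 17) = 1157.
Frame index = 1157 × 24 + 17 = 27785.

frame 27785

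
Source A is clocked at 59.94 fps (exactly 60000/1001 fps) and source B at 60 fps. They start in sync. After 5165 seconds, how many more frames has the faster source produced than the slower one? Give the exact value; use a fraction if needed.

A emits 60000/1001 × 5165 = 309900000/1001 frames; B emits 60 × 5165 = 309900.
Difference = 309900/1001 frames (≈ 309.5904); B is ahead of A.

309900/1001 frames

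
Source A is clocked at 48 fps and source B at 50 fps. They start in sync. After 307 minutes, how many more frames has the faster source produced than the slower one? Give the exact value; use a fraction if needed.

307 min = 18420 s.
A emits 48 × 18420 = 884160 frames; B emits 50 × 18420 = 921000.
Difference = 36840 frames; B is ahead of A.

36840 frames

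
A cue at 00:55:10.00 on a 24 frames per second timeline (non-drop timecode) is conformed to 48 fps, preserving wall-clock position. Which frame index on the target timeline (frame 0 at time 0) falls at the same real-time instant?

Source frame index: (0×3600 + 55×60 + 10) × 24 + 0 = 79440.
Real time: 79440 / (24) = 3310 s.
Target frame: (3310) × (48) = 158880.

frame 158880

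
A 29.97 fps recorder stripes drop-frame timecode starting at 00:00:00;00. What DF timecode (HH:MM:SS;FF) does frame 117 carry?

00:00:03;27

Ten DF minutes hold 17982 frames, so frame 117 lies in block 0 (frames 0–17981) with 117 frames into that block.
The block's first minute is 1800 frames and the rest 1798 each; 117 frames reaches minute 0, so 0 × 18 + 0 × 2 = 0 labels have been skipped so far.
Adding those back, label number 117 + 0 = 117 at 30 labels/s is 3 s + 27 f = 0 h 0 min 3 s frame 27, i.e. 00:00:03;27.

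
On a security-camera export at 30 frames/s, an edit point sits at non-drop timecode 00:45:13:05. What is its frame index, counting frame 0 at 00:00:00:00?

Total seconds to the label: (0 × 3600 + 45 × 60 + 13) = 2713.
Frame index = 2713 × 30 + 5 = 81395.

81395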